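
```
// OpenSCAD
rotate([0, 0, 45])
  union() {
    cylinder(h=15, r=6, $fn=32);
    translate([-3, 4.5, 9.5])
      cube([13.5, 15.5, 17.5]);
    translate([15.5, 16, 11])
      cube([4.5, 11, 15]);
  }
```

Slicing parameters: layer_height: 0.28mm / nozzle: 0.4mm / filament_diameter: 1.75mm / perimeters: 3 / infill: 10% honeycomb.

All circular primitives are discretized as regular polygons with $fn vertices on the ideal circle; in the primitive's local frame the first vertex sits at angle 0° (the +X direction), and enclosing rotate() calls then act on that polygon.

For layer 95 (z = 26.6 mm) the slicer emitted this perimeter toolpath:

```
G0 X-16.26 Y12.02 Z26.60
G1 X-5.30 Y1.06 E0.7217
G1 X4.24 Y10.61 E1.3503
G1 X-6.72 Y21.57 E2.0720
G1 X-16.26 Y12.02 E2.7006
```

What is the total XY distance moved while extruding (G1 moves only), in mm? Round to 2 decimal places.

58.00 mm

Sum the Euclidean lengths of each G1 segment: total = 58.00 mm.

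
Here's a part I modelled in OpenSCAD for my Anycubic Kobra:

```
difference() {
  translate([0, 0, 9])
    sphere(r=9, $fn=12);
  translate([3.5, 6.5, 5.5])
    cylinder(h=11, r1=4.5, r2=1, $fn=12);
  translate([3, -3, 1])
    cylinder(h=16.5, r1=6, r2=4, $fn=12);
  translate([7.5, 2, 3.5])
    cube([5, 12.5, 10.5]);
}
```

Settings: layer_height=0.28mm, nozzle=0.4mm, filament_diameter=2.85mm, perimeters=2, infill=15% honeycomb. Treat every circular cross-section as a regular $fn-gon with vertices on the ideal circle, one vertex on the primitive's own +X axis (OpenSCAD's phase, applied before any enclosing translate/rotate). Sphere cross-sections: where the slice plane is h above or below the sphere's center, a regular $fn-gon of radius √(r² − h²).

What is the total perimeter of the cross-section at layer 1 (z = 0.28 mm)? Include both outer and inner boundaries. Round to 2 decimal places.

At z = 0.28 mm: the sphere: section is a regular 12-gon, circumradius = √(r²−h²) = √(9²−8.72²) = 2.227 (perimeter = 2·12·2.227·sin(180°/12) = 13.84 mm); the cone at (3.5, 6.5) is not intersected at this z (z outside [5.5, 16.5]); the cone at (3, -3) is absent (z outside [1, 17.5]); the cube at (7.5, 2) is absent (z outside [3.5, 14]); Taking the first minus the rest: none of the subtracted shapes is present at this height, so the r=9 sphere is unchanged — boundary = 13.84 mm. Overall, the cross-section is a single solid region. Total boundary length (outer) = 13.84 mm.

13.84 mm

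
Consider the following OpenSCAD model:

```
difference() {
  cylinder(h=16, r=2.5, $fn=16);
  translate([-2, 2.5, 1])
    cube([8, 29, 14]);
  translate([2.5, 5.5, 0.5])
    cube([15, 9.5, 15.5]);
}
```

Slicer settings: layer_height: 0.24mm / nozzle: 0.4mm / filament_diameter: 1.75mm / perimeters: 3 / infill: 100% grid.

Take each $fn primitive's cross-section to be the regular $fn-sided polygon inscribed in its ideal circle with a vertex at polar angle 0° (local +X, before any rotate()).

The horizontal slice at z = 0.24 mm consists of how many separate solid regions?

At z = 0.24 mm: the cylinder: section is a regular 16-gon, circumradius r=2.5; the cube at (-2, 2.5) is not intersected at this z (z outside [1, 15]); the cube at (2.5, 5.5) is not intersected at this z (z outside [0.5, 16]); Taking the first minus the rest: none of the subtracted shapes is present at this height, so the r=2.5 cylinder is unchanged — 1 connected region. The result has 1 disconnected region.

1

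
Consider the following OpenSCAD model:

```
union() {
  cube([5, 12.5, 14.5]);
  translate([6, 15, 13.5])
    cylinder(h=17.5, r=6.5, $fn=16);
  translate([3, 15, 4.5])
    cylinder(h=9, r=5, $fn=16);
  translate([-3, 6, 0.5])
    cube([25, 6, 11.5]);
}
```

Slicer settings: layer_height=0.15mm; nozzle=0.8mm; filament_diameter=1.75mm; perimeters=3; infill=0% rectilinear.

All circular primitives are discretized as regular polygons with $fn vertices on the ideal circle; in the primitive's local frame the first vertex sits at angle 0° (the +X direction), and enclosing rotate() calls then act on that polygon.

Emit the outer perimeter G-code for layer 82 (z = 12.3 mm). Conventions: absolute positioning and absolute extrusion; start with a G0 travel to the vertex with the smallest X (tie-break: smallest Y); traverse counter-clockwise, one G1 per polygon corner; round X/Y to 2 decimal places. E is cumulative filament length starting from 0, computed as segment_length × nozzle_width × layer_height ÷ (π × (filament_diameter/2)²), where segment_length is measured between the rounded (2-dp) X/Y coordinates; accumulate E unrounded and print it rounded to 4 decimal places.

G0 X-2.00 Y15.00 Z12.30
G1 X-1.62 Y13.09 E0.0972
G1 X-0.54 Y11.46 E0.1947
G1 X0.00 Y11.11 E0.2268
G1 X0.00 Y0.00 E0.7811
G1 X5.00 Y0.00 E1.0305
G1 X5.00 Y10.44 E1.5514
G1 X6.54 Y11.46 E1.6436
G1 X7.62 Y13.09 E1.7411
G1 X8.00 Y15.00 E1.8383
G1 X7.62 Y16.91 E1.9354
G1 X6.54 Y18.54 E2.0330
G1 X4.91 Y19.62 E2.1305
G1 X3.00 Y20.00 E2.2277
G1 X1.09 Y19.62 E2.3248
G1 X-0.54 Y18.54 E2.4224
G1 X-1.62 Y16.91 E2.5199
G1 X-2.00 Y15.00 E2.6171

At z = 12.3 mm: the cube is present — its section is the full 5×12.5 rectangle; the cylinder at (6, 15) is not intersected at this z (z outside [13.5, 31]); the r=5 cylinder at (3, 15) contributes a regular 16-gon of circumradius 5; the cube at (-3, 6) does not reach this height (z outside [0.5, 12]); Combining (union): the regions partially overlap (shared area 10.93 mm²), so overlapping operands fuse into one piece — 1 connected region. The outline is a single polygon with 17 vertices. Extrusion per mm of travel: 0.8 × 0.15 / (π × 0.875²) = 0.049890. Accumulating E over each segment gives final E = 2.6171.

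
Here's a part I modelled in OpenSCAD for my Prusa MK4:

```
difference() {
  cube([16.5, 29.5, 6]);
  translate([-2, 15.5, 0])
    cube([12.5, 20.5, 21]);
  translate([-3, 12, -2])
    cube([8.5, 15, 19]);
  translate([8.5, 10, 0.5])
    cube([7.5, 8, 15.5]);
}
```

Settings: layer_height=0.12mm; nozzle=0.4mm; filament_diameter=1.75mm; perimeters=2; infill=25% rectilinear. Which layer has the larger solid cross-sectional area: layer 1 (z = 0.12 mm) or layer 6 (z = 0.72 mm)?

Layer 1 (z = 0.12): the 16.5×29.5 cube contributes its full rectangle (area 486.75 mm²); the cube at (-2, 15.5) (footprint 12.5×20.5) is included at this height (area 256.25 mm²); the cube at (-3, 12) is present — its section is the full 8.5×15 rectangle (area 127.50 mm²); the cube at (8.5, 10) does not reach this height (z outside [0.5, 16]); Taking the first minus the rest: starting from the 16.5×29.5 cube (486.75 mm²), the 12.5×20.5 cube at (-2, 15.5) partially overlaps it — only the 147.00 mm² overlap (of its 256.25 mm²) is removed, clipping the outline; the 8.5×15 cube at (-3, 12) partially overlaps it — only the 19.25 mm² overlap (of its 127.50 mm²) is removed, clipping the outline — area = 320.50 mm². So its area = 320.50 mm². Layer 6 (z = 0.72): the cube is present — its section is the full 16.5×29.5 rectangle (area 486.75 mm²); the cube at (-2, 15.5) (footprint 12.5×20.5) is included at this height (area 256.25 mm²); the cube at (-3, 12) (footprint 8.5×15) is included at this height (area 127.50 mm²); the cube at (8.5, 10) (footprint 7.5×8) is included at this height (area 60.00 mm²); Subtracting the remaining from the first: starting from the 16.5×29.5 cube (486.75 mm²), the 12.5×20.5 cube at (-2, 15.5) partially overlaps it — only the 147.00 mm² overlap (of its 256.25 mm²) is removed, clipping the outline; the 8.5×15 cube at (-3, 12) partially overlaps it — only the 19.25 mm² overlap (of its 127.50 mm²) is removed, clipping the outline; the 7.5×8 cube at (8.5, 10) partially overlaps it — only the 55.00 mm² overlap (of its 60.00 mm²) is removed, clipping the outline — area = 265.50 mm². So its area = 265.50 mm². Layer 1 is larger (320.50 vs 265.50 mm²).

layer 1 (z = 0.12 mm)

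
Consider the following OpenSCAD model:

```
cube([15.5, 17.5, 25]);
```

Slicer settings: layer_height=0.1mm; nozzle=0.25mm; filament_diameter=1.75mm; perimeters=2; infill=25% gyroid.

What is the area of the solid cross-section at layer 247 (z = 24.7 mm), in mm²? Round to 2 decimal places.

At z = 24.7 mm: the cube is present — its section is the full 15.5×17.5 rectangle (area 271.25 mm²). Overall, the cross-section is a single solid region. Net area = 271.25 mm².

271.25 mm²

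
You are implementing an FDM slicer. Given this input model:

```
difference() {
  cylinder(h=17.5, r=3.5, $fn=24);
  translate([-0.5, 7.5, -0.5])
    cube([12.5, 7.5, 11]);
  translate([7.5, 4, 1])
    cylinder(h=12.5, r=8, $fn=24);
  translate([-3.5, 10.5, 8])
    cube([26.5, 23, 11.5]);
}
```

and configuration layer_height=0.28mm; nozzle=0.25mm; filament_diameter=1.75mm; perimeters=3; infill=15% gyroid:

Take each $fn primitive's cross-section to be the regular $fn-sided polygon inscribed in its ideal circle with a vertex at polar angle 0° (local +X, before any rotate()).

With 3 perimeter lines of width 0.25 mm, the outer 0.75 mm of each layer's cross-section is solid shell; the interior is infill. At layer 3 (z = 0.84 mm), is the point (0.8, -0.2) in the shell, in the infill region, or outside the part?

At z = 0.84 mm: the r=3.5 cylinder contributes a regular 24-gon of circumradius 3.5; the cube at (-0.5, 7.5) (footprint 12.5×7.5) is included at this height; the cylinder at (7.5, 4) is not intersected at this z (z outside [1, 13.5]); the cube at (-3.5, 10.5) is not intersected at this z (z outside [8, 19.5]); After the difference (first − rest): starting from the r=3.5 cylinder, the 12.5×7.5 cube at (-0.5, 7.5) misses the remaining region (no effect) — 1 connected region. Overall, the cross-section is a single solid region. The nearest boundary edge runs (3.50, 0.00)→(3.38, -0.91); distance from the point to it = 2.65 mm. The point is inside the cross-section and 2.65 mm from the nearest boundary — more than the 0.75 mm shell width (3 × 0.25), so it's in the infill interior.

infill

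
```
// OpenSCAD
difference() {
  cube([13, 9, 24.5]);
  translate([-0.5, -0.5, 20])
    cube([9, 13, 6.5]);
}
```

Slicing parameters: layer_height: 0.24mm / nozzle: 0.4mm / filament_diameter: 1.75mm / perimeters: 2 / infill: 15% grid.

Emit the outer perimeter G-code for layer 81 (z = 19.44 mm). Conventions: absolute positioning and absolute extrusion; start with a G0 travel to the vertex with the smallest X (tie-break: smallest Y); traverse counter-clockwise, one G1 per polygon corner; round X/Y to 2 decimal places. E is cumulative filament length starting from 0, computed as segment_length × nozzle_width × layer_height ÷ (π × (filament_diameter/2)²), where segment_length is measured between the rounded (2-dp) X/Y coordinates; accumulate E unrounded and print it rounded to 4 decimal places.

G0 X0.00 Y0.00 Z19.44
G1 X13.00 Y0.00 E0.5189
G1 X13.00 Y9.00 E0.8781
G1 X0.00 Y9.00 E1.3969
G1 X0.00 Y0.00 E1.7561

At z = 19.44 mm: the cube is present — its section is the full 13×9 rectangle; the cube at (-0.5, -0.5) is absent (z outside [20, 26.5]); Subtracting the remaining from the first: none of the subtracted shapes is present at this height, so the 13×9 cube is unchanged — 1 connected region. The outline is a single polygon with 4 vertices. Extrusion per mm of travel: 0.4 × 0.24 / (π × 0.875²) = 0.039912. Accumulating E over each segment gives final E = 1.7561.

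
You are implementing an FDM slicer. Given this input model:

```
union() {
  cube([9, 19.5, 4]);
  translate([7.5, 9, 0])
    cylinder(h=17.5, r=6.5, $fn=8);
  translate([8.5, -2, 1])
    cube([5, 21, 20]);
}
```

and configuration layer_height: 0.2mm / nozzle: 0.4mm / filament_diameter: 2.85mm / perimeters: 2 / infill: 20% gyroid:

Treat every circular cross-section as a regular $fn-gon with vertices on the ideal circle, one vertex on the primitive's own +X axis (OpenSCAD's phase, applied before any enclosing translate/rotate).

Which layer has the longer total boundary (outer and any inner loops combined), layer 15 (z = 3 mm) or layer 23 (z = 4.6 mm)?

Layer 15 (z = 3): the 9×19.5 cube contributes its full rectangle (perimeter 57.00 mm); the r=6.5 cylinder at (7.5, 9) contributes a regular 8-gon of circumradius 6.5 (perimeter = 2·8·6.500·sin(180°/8) = 39.80 mm); the 5×21 cube at (8.5, -2) contributes its full rectangle (perimeter 52.00 mm); Merging all regions: the regions partially overlap (shared area 128.40 mm²), so the edge portions inside another operand are dropped and the merged outline is re-measured after clipping — boundary = 70.20 mm. So its perimeter = 70.20 mm. Layer 23 (z = 4.6): the cube does not reach this height (z outside [0, 4]); the cylinder at (7.5, 9): section is a regular 8-gon, circumradius r=6.5 (perimeter = 2·8·6.500·sin(180°/8) = 39.80 mm); the 5×21 cube at (8.5, -2) contributes its full rectangle (perimeter 52.00 mm); Combining (union): the regions partially overlap (shared area 46.56 mm²), so the edge portions inside another operand are dropped and the merged outline is re-measured after clipping — boundary = 62.09 mm. So its perimeter = 62.09 mm. Layer 15 is larger (70.20 vs 62.09 mm).

layer 15 (z = 3 mm)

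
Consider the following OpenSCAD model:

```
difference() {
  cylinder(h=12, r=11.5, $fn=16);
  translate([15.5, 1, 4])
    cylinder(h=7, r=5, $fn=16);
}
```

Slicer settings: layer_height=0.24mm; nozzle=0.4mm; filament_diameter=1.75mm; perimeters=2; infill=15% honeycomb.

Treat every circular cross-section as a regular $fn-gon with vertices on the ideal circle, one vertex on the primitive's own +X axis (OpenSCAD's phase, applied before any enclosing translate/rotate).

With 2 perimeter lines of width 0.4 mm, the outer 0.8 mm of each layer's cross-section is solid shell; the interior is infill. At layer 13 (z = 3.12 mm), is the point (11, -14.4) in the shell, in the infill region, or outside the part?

outside

At z = 3.12 mm: the r=11.5 cylinder contributes a regular 16-gon of circumradius 11.5; the cylinder at (15.5, 1) is absent (z outside [4, 11]); Subtracting the remaining from the first: none of the subtracted shapes is present at this height, so the r=11.5 cylinder is unchanged — 1 connected region. Overall, the cross-section is a single solid region. The nearest boundary edge runs (4.40, -10.62)→(8.13, -8.13); distance from the point to it = 6.81 mm. The point is not inside any of the regions above, so it lies outside the cross-section (6.81 mm from the nearest boundary).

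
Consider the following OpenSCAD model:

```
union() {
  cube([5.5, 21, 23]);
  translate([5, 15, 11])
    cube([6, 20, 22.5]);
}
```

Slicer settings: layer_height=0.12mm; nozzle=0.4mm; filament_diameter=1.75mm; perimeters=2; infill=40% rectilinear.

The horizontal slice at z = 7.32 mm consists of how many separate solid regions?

At z = 7.32 mm: the 5.5×21 cube contributes its full rectangle; the cube at (5, 15) is absent (z outside [11, 33.5]); Taking the union: only the 5.5×21 cube is present, so the union is just that shape — 1 connected region. The result has 1 disconnected region.

1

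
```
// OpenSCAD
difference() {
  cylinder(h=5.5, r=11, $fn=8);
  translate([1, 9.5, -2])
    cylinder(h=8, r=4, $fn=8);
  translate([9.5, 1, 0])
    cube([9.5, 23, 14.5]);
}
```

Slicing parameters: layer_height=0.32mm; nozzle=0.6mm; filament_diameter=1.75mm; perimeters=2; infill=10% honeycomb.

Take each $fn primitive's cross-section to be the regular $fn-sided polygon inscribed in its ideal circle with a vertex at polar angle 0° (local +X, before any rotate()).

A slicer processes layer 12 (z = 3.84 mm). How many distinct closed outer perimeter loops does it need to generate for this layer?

1

At z = 3.84 mm: the r=11 cylinder contributes a regular 8-gon of circumradius 11; the r=4 cylinder at (1, 9.5) gives a regular 8-gon of circumradius 4 (constant along its height); the cube at (9.5, 1) (footprint 9.5×23) is included at this height; Subtracting the remaining from the first: starting from the r=11 cylinder, the r=4 cylinder at (1, 9.5) partially overlaps it — only the 27.63 mm² overlap (of its 45.25 mm²) is removed, clipping the outline; the 9.5×23 cube at (9.5, 1) partially overlaps it — only the 1.42 mm² overlap (of its 218.50 mm²) is removed, clipping the outline — 1 connected region. The result has 1 disconnected region.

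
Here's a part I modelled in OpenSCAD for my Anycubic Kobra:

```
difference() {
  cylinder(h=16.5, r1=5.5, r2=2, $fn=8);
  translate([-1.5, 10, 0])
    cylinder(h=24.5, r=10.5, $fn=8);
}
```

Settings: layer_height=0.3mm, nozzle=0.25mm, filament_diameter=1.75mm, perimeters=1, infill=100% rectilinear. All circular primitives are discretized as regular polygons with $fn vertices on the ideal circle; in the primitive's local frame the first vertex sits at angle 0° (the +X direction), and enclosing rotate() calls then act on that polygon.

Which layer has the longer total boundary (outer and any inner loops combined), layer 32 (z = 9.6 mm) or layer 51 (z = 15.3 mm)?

Layer 32 (z = 9.6): the cone (r1=5.5→r2=2) has section circumradius 3.464 here — a regular 8-gon (perimeter = 2·8·3.464·sin(180°/8) = 21.21 mm); the cylinder at (-1.5, 10): section is a regular 8-gon, circumradius r=10.5 (perimeter = 2·8·10.500·sin(180°/8) = 64.29 mm); After the difference (first − rest): starting from the cone, the r=10.5 cylinder at (-1.5, 10) partially overlaps it — only the 14.97 mm² overlap (of its 311.83 mm²) is removed, clipping the outline — boundary = 19.11 mm. So its perimeter = 19.11 mm. Layer 51 (z = 15.3): the cone contributes a regular 8-gon of circumradius 2.255 (interpolated between r1=5.5 and r2=2 at t=0.927) (perimeter = 2·8·2.255·sin(180°/8) = 13.80 mm); the r=10.5 cylinder at (-1.5, 10) contributes a regular 8-gon of circumradius 10.5 (perimeter = 2·8·10.500·sin(180°/8) = 64.29 mm); Taking the first minus the rest: starting from the cone, the r=10.5 cylinder at (-1.5, 10) partially overlaps it — only the 6.59 mm² overlap (of its 311.83 mm²) is removed, clipping the outline — boundary = 12.01 mm. So its perimeter = 12.01 mm. Layer 32 is larger (19.11 vs 12.01 mm).

layer 32 (z = 9.6 mm)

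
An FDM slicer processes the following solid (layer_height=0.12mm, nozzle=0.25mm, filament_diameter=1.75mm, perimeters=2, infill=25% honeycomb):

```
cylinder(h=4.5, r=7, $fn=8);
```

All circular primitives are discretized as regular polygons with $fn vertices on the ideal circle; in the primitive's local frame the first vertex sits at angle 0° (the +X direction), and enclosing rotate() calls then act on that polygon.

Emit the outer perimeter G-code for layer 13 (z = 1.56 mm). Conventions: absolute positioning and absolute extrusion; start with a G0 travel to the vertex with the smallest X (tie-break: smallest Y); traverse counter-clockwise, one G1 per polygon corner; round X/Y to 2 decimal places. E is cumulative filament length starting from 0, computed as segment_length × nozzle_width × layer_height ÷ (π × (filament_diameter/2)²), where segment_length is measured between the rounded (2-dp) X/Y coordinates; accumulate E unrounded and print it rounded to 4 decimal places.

At z = 1.56 mm: the r=7 cylinder contributes a regular 8-gon of circumradius 7. The outline is a single polygon with 8 vertices. Extrusion per mm of travel: 0.25 × 0.12 / (π × 0.875²) = 0.012473. Accumulating E over each segment gives final E = 0.5346.

G0 X-7.00 Y0.00 Z1.56
G1 X-4.95 Y-4.95 E0.0668
G1 X0.00 Y-7.00 E0.1336
G1 X4.95 Y-4.95 E0.2005
G1 X7.00 Y0.00 E0.2673
G1 X4.95 Y4.95 E0.3341
G1 X0.00 Y7.00 E0.4009
G1 X-4.95 Y4.95 E0.4678
G1 X-7.00 Y0.00 E0.5346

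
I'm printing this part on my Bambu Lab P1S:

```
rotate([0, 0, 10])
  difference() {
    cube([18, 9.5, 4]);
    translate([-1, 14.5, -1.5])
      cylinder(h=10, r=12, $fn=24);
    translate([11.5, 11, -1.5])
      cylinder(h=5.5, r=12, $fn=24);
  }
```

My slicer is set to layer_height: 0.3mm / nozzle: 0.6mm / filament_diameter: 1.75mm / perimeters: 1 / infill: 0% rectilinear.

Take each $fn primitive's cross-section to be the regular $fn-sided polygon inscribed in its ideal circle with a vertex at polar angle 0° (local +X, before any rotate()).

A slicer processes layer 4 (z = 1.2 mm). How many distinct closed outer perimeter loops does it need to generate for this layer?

2

At z = 1.2 mm: the cube (footprint 18×9.5) is included at this height; the cylinder at (-1, 14.5): section is a regular 24-gon, circumradius r=12; the r=12 cylinder at (11.5, 11) contributes a regular 24-gon of circumradius 12; Taking the first minus the rest: starting from the 18×9.5 cube, the r=12 cylinder at (-1, 14.5) partially overlaps it — only the 47.03 mm² overlap (of its 447.24 mm²) is removed, clipping the outline; the r=12 cylinder at (11.5, 11) partially overlaps it — only the 110.32 mm² overlap (of its 447.24 mm²) is removed, clipping the outline — 2 connected regions; (rotated 10° about Z; rotation is an isometry so areas/perimeters/island counts are preserved). The result has 2 disconnected regions.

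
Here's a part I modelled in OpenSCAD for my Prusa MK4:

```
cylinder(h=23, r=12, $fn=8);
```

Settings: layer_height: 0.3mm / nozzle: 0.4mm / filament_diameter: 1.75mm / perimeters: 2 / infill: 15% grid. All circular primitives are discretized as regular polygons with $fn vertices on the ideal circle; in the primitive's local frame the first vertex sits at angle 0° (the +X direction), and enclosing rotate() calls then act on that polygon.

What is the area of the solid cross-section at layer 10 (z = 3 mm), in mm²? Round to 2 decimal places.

407.29 mm²

At z = 3 mm: the r=12 cylinder contributes a regular 8-gon of circumradius 12 (area = (8/2)·12.000²·sin(360°/8) = 407.29 mm²). Overall, the cross-section is a single solid region. Net area = 407.29 mm².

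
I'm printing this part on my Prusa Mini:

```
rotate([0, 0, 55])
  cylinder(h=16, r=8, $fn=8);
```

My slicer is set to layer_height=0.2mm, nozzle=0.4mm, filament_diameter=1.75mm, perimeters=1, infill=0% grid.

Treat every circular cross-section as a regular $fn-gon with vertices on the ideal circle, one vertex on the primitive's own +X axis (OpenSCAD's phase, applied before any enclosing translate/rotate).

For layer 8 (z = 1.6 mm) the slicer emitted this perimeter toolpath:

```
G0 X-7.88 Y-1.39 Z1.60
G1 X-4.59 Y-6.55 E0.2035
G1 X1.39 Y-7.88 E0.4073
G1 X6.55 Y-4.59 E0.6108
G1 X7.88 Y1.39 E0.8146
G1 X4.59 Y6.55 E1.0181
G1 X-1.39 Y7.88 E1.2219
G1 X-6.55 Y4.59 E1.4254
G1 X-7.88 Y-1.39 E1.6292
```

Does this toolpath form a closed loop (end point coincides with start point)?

yes

Start point (G0): (-7.88, -1.39). End point (last G1): the path returns to the start — closed.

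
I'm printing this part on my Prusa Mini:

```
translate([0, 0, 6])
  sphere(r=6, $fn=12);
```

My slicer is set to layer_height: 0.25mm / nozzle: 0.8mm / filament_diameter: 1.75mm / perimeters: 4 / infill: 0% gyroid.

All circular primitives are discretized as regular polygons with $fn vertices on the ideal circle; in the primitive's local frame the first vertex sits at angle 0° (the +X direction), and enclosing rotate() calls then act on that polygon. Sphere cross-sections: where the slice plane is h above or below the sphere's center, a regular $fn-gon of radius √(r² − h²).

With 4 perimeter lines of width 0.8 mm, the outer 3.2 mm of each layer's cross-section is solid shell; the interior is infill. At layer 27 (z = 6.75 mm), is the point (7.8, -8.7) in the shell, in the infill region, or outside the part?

At z = 6.75 mm: the sphere: section is a regular 12-gon, circumradius = √(r²−h²) = √(6²−0.75²) = 5.953. Overall, the cross-section is a single solid region. The nearest boundary edge runs (2.98, -5.16)→(5.16, -2.98); distance from the point to it = 5.92 mm. The point is not inside any of the regions above, so it lies outside the cross-section (5.92 mm from the nearest boundary).

outside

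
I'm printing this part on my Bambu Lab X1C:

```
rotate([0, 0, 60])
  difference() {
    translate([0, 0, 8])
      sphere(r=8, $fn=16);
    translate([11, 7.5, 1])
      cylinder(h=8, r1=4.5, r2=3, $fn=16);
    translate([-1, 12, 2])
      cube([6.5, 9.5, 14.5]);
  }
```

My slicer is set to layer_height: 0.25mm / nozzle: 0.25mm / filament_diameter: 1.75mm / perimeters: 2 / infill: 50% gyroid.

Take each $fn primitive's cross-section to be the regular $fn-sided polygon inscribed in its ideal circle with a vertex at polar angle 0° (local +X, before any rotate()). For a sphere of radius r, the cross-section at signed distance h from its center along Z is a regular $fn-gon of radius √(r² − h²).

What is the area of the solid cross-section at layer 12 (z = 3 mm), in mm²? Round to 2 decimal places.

At z = 3 mm: the r=8 sphere slices to a regular 16-gon of circumradius 6.245 (√(r²−h²) with h=5 from center) (area = (16/2)·6.245²·sin(360°/16) = 119.40 mm²); the cone at (11, 7.5) (r1=4.5→r2=3) has section circumradius 4.125 here — a regular 16-gon (area = (16/2)·4.125²·sin(360°/16) = 52.09 mm²); the cube at (-1, 12) is present — its section is the full 6.5×9.5 rectangle (area 61.75 mm²); Subtracting the remaining from the first: starting from the r=8 sphere (119.40 mm²), the cone at (11, 7.5) misses the remaining region (no effect); the 6.5×9.5 cube at (-1, 12) misses the remaining region (no effect) — area = 119.40 mm²; (rotated 60° about Z; rotation is an isometry so areas/perimeters/island counts are preserved). Overall, the cross-section is a single solid region. Net area = 119.40 mm².

119.40 mm²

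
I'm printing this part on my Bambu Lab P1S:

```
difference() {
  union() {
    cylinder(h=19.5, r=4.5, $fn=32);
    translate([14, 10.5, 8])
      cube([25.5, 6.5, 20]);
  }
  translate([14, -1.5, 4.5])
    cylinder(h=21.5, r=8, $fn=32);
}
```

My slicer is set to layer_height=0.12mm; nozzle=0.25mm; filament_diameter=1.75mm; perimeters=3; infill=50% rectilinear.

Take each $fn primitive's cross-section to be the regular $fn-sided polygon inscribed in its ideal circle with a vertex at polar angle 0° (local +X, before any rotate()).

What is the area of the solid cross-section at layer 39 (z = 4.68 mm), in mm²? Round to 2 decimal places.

At z = 4.68 mm: the r=4.5 cylinder contributes a regular 32-gon of circumradius 4.5 (area = (32/2)·4.500²·sin(360°/32) = 63.21 mm²); the cube at (14, 10.5) does not reach this height (z outside [8, 28]); Combining (union): only the r=4.5 cylinder is present, so the union is just that shape — area = 63.21 mm²; the r=8 cylinder at (14, -1.5) gives a regular 32-gon of circumradius 8 (constant along its height) (area = (32/2)·8.000²·sin(360°/32) = 199.77 mm²); Subtracting the remaining from the first: starting from that combined region (63.21 mm²), the r=8 cylinder at (14, -1.5) misses the remaining region (no effect) — area = 63.21 mm². Overall, the cross-section is a single solid region. Net area = 63.21 mm².

63.21 mm²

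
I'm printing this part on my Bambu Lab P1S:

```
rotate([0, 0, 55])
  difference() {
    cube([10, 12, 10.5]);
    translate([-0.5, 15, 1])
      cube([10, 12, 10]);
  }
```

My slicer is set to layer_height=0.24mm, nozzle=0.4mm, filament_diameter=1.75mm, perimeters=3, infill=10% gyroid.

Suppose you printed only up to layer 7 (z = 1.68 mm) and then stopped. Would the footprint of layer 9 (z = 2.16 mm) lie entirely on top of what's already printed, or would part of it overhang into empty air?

Compare the two slices. At z = 1.68: the 10×12 cube contributes its full rectangle (area 120.00 mm²); the 10×12 cube at (-0.5, 15) contributes its full rectangle (area 120.00 mm²); Subtracting the remaining from the first: starting from the 10×12 cube (120.00 mm²), the 10×12 cube at (-0.5, 15) misses the remaining region (no effect) — area = 120.00 mm²; (rotated 55° about Z; rotation is an isometry so areas/perimeters/island counts are preserved). At z = 2.16: the cube (footprint 10×12) is included at this height (area 120.00 mm²); the cube at (-0.5, 15) (footprint 10×12) is included at this height (area 120.00 mm²); Subtracting the remaining from the first: starting from the 10×12 cube (120.00 mm²), the 10×12 cube at (-0.5, 15) misses the remaining region (no effect) — area = 120.00 mm²; (whole slice rotated 55° about Z — lengths, areas and connectivity unchanged). Checking containment: the cross-section at z = 2.16 is a subset of the cross-section at z = 1.68.

entirely on top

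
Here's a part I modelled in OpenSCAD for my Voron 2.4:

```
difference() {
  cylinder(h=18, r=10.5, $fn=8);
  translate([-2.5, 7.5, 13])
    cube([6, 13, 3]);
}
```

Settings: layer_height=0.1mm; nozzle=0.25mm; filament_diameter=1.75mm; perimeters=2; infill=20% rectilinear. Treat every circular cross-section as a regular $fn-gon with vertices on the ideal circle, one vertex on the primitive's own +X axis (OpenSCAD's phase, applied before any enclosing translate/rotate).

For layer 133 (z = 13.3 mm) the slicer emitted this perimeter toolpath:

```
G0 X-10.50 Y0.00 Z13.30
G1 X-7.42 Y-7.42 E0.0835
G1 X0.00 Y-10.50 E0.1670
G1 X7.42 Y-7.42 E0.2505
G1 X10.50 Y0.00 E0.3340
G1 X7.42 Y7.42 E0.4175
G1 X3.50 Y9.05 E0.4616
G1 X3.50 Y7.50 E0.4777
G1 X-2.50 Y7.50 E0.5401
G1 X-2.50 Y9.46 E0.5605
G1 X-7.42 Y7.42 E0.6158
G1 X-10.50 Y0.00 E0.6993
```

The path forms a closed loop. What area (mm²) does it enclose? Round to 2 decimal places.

Apply the shoelace formula to the sequence of (X, Y) vertices; enclosed area = 297.48 mm².

297.48 mm²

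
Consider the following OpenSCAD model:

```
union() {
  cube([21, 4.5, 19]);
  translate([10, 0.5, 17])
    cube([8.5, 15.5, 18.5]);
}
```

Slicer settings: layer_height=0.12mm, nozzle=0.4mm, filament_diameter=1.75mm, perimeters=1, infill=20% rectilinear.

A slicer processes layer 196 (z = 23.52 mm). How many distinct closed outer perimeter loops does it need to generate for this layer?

1

At z = 23.52 mm: the cube is absent (z outside [0, 19]); the cube at (10, 0.5) is present — its section is the full 8.5×15.5 rectangle; Taking the union: only the 8.5×15.5 cube at (10, 0.5) is present, so the union is just that shape — 1 connected region. The result has 1 disconnected region.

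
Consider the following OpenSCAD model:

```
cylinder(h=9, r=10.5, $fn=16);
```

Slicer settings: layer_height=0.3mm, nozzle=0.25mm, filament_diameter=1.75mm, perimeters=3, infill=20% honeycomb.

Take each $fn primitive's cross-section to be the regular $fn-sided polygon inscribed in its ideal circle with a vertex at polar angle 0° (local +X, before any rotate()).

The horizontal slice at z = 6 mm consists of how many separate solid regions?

1

At z = 6 mm: the r=10.5 cylinder contributes a regular 16-gon of circumradius 10.5. The result has 1 disconnected region.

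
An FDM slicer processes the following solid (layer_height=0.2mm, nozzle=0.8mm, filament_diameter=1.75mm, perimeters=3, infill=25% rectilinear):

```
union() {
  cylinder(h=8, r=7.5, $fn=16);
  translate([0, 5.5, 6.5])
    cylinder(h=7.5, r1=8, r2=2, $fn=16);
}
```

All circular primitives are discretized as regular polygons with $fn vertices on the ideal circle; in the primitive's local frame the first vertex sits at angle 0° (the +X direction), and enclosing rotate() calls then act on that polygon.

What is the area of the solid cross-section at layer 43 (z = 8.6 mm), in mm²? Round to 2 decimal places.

122.28 mm²

At z = 8.6 mm: the cylinder is not intersected at this z (z outside [0, 8]); the cone at (0, 5.5): at t=0.280 of its height the radius interpolates to r₁+(r₂−r₁)t = 6.320, giving a regular 16-gon of that circumradius (area = (16/2)·6.320²·sin(360°/16) = 122.28 mm²); Combining (union): only the cone at (0, 5.5) is present, so the union is just that shape — area = 122.28 mm². Overall, the cross-section is a single solid region. Net area = 122.28 mm².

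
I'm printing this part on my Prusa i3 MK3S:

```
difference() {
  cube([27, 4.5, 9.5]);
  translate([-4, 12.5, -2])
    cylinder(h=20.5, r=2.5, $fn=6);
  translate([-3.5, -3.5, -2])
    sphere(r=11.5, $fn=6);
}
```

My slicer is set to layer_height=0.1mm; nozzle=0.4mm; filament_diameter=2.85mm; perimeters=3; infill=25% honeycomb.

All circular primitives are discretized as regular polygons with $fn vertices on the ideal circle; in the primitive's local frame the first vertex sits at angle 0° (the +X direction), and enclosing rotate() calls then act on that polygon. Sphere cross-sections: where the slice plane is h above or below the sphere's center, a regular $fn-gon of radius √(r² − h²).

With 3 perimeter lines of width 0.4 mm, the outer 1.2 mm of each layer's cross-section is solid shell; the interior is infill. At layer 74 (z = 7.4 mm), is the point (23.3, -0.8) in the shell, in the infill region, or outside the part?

At z = 7.4 mm: the cube (footprint 27×4.5) is included at this height; the r=2.5 cylinder at (-4, 12.5) contributes a regular 6-gon of circumradius 2.5; the r=11.5 sphere at (-3.5, -3.5) contributes a regular 6-gon of circumradius √(11.5²−9.4²) = 6.625; After the difference (first − rest): starting from the 27×4.5 cube, the r=2.5 cylinder at (-4, 12.5) misses the remaining region (no effect); the r=11.5 sphere at (-3.5, -3.5) partially overlaps it — only the 1.06 mm² overlap (of its 114.03 mm²) is removed, clipping the outline — 1 connected region. Overall, the cross-section is a single solid region. The nearest boundary edge runs (27.00, 0.00)→(1.10, 0.00); distance from the point to it = 0.80 mm. The point is not inside any of the regions above, so it lies outside the cross-section (0.80 mm from the nearest boundary).

outside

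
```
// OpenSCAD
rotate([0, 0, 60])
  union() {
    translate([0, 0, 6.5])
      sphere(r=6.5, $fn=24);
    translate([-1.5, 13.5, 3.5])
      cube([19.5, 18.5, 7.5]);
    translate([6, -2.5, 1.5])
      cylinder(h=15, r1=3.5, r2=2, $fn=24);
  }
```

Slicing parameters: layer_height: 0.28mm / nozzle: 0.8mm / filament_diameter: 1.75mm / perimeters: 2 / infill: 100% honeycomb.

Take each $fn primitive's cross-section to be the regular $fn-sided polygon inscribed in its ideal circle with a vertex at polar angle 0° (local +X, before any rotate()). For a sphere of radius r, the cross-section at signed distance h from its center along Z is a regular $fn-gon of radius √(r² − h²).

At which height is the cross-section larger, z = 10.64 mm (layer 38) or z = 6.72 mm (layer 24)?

Layer 38 (z = 10.64): the sphere: section is a regular 24-gon, circumradius = √(r²−h²) = √(6.5²−4.14²) = 5.011 (area = (24/2)·5.011²·sin(360°/24) = 77.99 mm²); the cube at (-1.5, 13.5) (footprint 19.5×18.5) is included at this height (area 360.75 mm²); the cone at (6, -2.5): at t=0.609 of its height the radius interpolates to r₁+(r₂−r₁)t = 2.586, giving a regular 24-gon of that circumradius (area = (24/2)·2.586²·sin(360°/24) = 20.77 mm²); Taking the union: the regions partially overlap — summed areas 459.51 mm² minus the doubly-counted overlap 2.57 mm² gives 456.94 mm² — area = 456.94 mm²; (rotated 60° about Z; rotation is an isometry so areas/perimeters/island counts are preserved). So its area = 456.94 mm². Layer 24 (z = 6.72): the sphere: section is a regular 24-gon, circumradius = √(r²−h²) = √(6.5²−0.22²) = 6.496 (area = (24/2)·6.496²·sin(360°/24) = 131.07 mm²); the 19.5×18.5 cube at (-1.5, 13.5) contributes its full rectangle (area 360.75 mm²); the cone at (6, -2.5) (r1=3.5→r2=2) has section circumradius 2.978 here — a regular 24-gon (area = (24/2)·2.978²·sin(360°/24) = 27.54 mm²); Combining (union): the regions partially overlap — summed areas 519.36 mm² minus the doubly-counted overlap 12.20 mm² gives 507.16 mm² — area = 507.16 mm²; (whole slice rotated 60° about Z — lengths, areas and connectivity unchanged). So its area = 507.16 mm². Layer 24 is larger (507.16 vs 456.94 mm²).

layer 24 (z = 6.72 mm)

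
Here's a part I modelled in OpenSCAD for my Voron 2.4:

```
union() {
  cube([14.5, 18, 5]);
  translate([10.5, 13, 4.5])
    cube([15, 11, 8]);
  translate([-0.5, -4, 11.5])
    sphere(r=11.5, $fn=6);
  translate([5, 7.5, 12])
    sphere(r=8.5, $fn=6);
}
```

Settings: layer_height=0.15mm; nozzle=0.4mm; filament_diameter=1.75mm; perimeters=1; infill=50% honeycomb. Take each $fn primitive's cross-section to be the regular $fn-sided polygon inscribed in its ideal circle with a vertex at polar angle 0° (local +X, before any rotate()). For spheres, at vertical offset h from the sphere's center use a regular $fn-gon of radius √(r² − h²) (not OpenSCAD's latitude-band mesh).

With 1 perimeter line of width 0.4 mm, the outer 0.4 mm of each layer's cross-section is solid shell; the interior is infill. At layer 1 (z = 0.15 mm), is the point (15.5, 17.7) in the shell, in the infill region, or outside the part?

outside

At z = 0.15 mm: the cube is present — its section is the full 14.5×18 rectangle; the cube at (10.5, 13) does not reach this height (z outside [4.5, 12.5]); the r=11.5 sphere at (-0.5, -4) slices to a regular 6-gon of circumradius 1.851 (√(r²−h²) with h=11.35 from center); the sphere at (5, 7.5) is not intersected at this z (|z−center|=11.850 > r=8.5); Taking the union: the 2 present regions are separate (no shared area or edge), so areas and boundary lengths simply add and each stays a separate island — 2 connected regions. Overall, the cross-section has 2 separate islands. The nearest boundary edge runs (14.50, 18.00)→(14.50, 0.00); distance from the point to it = 1.00 mm. The point is not inside any of the regions above, so it lies outside the cross-section (1.00 mm from the nearest boundary).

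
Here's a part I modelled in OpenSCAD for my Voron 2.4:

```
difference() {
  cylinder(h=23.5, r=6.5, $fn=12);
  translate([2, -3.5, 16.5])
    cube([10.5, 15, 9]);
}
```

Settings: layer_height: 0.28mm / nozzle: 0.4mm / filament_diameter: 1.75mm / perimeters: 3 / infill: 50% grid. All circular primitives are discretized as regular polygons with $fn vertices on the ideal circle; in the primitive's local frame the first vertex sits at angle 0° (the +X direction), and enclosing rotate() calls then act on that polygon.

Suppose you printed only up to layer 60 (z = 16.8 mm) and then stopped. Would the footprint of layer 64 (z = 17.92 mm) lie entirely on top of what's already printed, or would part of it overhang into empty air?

Compare the two slices. At z = 16.8: the r=6.5 cylinder gives a regular 12-gon of circumradius 6.5 (constant along its height) (area = (12/2)·6.500²·sin(360°/12) = 126.75 mm²); the cube at (2, -3.5) is present — its section is the full 10.5×15 rectangle (area 157.50 mm²); Taking the first minus the rest: starting from the r=6.5 cylinder (126.75 mm²), the 10.5×15 cube at (2, -3.5) partially overlaps it — only the 33.31 mm² overlap (of its 157.50 mm²) is removed, clipping the outline — area = 93.44 mm². At z = 17.92: the cylinder: section is a regular 12-gon, circumradius r=6.5 (area = (12/2)·6.500²·sin(360°/12) = 126.75 mm²); the cube at (2, -3.5) is present — its section is the full 10.5×15 rectangle (area 157.50 mm²); Taking the first minus the rest: starting from the r=6.5 cylinder (126.75 mm²), the 10.5×15 cube at (2, -3.5) partially overlaps it — only the 33.31 mm² overlap (of its 157.50 mm²) is removed, clipping the outline — area = 93.44 mm². Checking containment: the cross-section at z = 17.92 is a subset of the cross-section at z = 16.8.

entirely on top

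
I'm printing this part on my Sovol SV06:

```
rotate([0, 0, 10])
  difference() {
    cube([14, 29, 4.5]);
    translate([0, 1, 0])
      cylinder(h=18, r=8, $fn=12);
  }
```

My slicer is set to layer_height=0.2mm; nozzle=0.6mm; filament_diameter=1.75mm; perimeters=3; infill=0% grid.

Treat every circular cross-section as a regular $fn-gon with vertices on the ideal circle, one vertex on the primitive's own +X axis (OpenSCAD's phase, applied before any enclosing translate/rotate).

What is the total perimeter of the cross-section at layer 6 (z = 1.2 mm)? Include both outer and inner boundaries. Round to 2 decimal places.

82.73 mm

At z = 1.2 mm: the 14×29 cube contributes its full rectangle (perimeter 86.00 mm); the cylinder at (0, 1): section is a regular 12-gon, circumradius r=8 (perimeter = 2·12·8.000·sin(180°/12) = 49.69 mm); Taking the first minus the rest: starting from the 14×29 cube, the r=8 cylinder at (0, 1) partially overlaps it — only the 55.87 mm² overlap (of its 192.00 mm²) is removed, clipping the outline — boundary = 82.73 mm; (whole slice rotated 10° about Z — lengths, areas and connectivity unchanged). Overall, the cross-section is a single solid region. Total boundary length (outer) = 82.73 mm.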